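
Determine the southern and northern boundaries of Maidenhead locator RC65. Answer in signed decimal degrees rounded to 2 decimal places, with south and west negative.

-65.00, -64.00

Field R=17, C=2: +17·20° lon, +2·10° lat → SW at lon 160°, lat -70°.
Square 6, 5: +6·2° lon, +5·1° lat → SW at lon 172°, lat -65°.
Cell spans 2° lon × 1° lat.
south -65.00, north -64.00.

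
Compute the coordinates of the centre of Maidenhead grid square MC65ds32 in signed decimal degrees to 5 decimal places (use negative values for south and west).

Field M=12, C=2: +12·20° lon, +2·10° lat → SW at lon 60°, lat -70°.
Square 6, 5: +6·2° lon, +5·1° lat → SW at lon 72°, lat -65°.
Subsquare d=3, s=18: +3·0.0833333° lon, +18·0.0416667° lat → SW at lon 72.25°, lat -64.25°.
Extended square 3, 2: +3·0.00833333° lon, +2·0.00416667° lat → SW at lon 72.275°, lat -64.2417°.
Cell spans 0.00833333° lon × 0.00416667° lat. Centre is SW corner plus half of each.
latitude -64.23958, longitude 72.27917.

-64.23958, 72.27917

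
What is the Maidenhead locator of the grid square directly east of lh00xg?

LH10ag

Longitude subsquare x = 23; +1 → 24, wraps to 0 = a, carry into square.
Longitude square 0; +1 → 1.
The latitude characters are unchanged.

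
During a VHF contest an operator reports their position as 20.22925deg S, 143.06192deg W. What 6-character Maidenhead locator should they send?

BG89ls

Offset from 180°W / 90°S: lon 36.9381°, lat 69.7707°.
Field (20°×10°, letters A–R): lon ⌊36.9381/20⌋ = 1 → B; lat ⌊69.7707/10⌋ = 6 → G.
Square (2°×1°, digits 0–9): lon ⌊16.9381/2⌋ = 8; lat ⌊9.7707/1⌋ = 9.
Subsquare (5′×2.5′, letters a–x): lon ⌊0.9381/0.0833333⌋ = 11 → l; lat ⌊0.7707/0.0416667⌋ = 18 → s.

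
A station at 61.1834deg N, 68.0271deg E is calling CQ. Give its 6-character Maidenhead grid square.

MP41ae

Add 180° to longitude and 90° to latitude: 248.0271, 151.1834.
Field: lon ⌊248.0271/20⌋ = 12 → M; lat ⌊151.1834/10⌋ = 15 → P.
Square: lon ⌊8.0271/2⌋ = 4; lat ⌊1.1834/1⌋ = 1.
Subsquare: lon ⌊0.0271/0.0833333⌋ = 0 → a; lat ⌊0.1834/0.0416667⌋ = 4 → e.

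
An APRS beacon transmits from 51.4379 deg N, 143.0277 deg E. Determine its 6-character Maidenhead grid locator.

Shift to the Maidenhead origin (180°W, 90°S): lon 323.0277, lat 141.4379.
Field (20°×10°, letters A–R): 323.0277/20 → 16 → Q, 141.4379/10 → 14 → O; chars QO.
Square (2°×1°, digits 0–9): 3.0277/2 → 1, 1.4379/1 → 1; chars 11.
Subsquare (5′×2.5′, letters a–x): 1.0277/0.0833333 → 12 → m, 0.4379/0.0416667 → 10 → k; chars mk.

QO11mk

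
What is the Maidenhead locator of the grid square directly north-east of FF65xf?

FF75ag

Longitude subsquare x = 23; +1 → 24, wraps to 0 = a, carry into square.
Longitude square 6; +1 → 7.
Latitude subsquare f = 5; +1 → 6 = g.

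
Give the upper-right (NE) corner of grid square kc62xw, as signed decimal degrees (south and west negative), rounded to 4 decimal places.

Field K=10, C=2: +10·20° lon, +2·10° lat → SW at lon 20°, lat -70°.
Square 6, 2: +6·2° lon, +2·1° lat → SW at lon 32°, lat -68°.
Subsquare x=23, w=22: +23·0.0833333° lon, +22·0.0416667° lat → SW at lon 33.9167°, lat -67.0833°.
Cell spans 0.0833333° lon × 0.0416667° lat. NE corner is SW corner plus one full cell.
latitude -67.0417, longitude 34.0000.

-67.0417, 34.0000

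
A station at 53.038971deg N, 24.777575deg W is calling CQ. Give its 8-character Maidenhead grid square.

Offset from 180°W / 90°S: lon 155.22242°, lat 143.03897°.
Field: 155.22242/20 → 7 → H, 143.03897/10 → 14 → O; chars HO.
Square: 15.22242/2 → 7, 3.03897/1 → 3; chars 73.
Subsquare: 1.22242/0.0833333 → 14 → o, 0.03897/0.0416667 → 0 → a; chars oa.
Extended square: 0.05576/0.00833333 → 6, 0.03897/0.00416667 → 9; chars 69.

HO73oa69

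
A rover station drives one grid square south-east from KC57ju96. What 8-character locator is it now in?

Longitude extended square 9; +1 → 10, wraps to 0, carry into subsquare.
Longitude subsquare j = 9; +1 → 10 = k.
Latitude extended square 6; −1 → 5.

KC57ku05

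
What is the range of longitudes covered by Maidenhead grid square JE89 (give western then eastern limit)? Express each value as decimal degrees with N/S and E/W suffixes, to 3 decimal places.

16.000° E, 18.000° E

Field J=9, E=4: +9·20° lon, +4·10° lat → SW at lon 0°, lat -50°.
Square 8, 9: +8·2° lon, +9·1° lat → SW at lon 16°, lat -41°.
Cell spans 2° lon × 1° lat.
west 16.000° E, east 18.000° E.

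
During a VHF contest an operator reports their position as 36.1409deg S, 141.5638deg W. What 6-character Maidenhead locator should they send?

Add 180° to longitude and 90° to latitude: 38.4362, 53.8591.
Field (20°×10°, letters A–R): lon ⌊38.4362/20⌋ = 1 → B; lat ⌊53.8591/10⌋ = 5 → F.
Square (2°×1°, digits 0–9): lon ⌊18.4362/2⌋ = 9; lat ⌊3.8591/1⌋ = 3.
Subsquare (5′×2.5′, letters a–x): lon ⌊0.4362/0.0833333⌋ = 5 → f; lat ⌊0.8591/0.0416667⌋ = 20 → u.

BF93fu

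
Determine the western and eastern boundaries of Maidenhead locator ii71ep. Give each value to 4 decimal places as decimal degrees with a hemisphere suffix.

Field I=8, I=8: +8·20° lon, +8·10° lat → SW at lon -20°, lat -10°.
Square 7, 1: +7·2° lon, +1·1° lat → SW at lon -6°, lat -9°.
Subsquare e=4, p=15: +4·0.0833333° lon, +15·0.0416667° lat → SW at lon -5.66667°, lat -8.375°.
Cell spans 0.0833333° lon × 0.0416667° lat.
west 5.6667° W, east 5.5833° W.

5.6667° W, 5.5833° W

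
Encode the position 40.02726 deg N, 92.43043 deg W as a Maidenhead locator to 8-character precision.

Add 180° to longitude and 90° to latitude: 87.56957, 130.02726.
Field: 87.56957/20 → 4 → E, 130.02726/10 → 13 → N; chars EN.
Square: 7.56957/2 → 3, 0.02726/1 → 0; chars 30.
Subsquare: 1.56957/0.0833333 → 18 → s, 0.02726/0.0416667 → 0 → a; chars sa.
Extended square: 0.06957/0.00833333 → 8, 0.02726/0.00416667 → 6; chars 86.

EN30sa86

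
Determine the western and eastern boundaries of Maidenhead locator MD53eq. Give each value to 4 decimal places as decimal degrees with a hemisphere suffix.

Field M=12, D=3: +12·20° lon, +3·10° lat → SW at lon 60°, lat -60°.
Square 5, 3: +5·2° lon, +3·1° lat → SW at lon 70°, lat -57°.
Subsquare e=4, q=16: +4·0.0833333° lon, +16·0.0416667° lat → SW at lon 70.3333°, lat -56.3333°.
Cell spans 0.0833333° lon × 0.0416667° lat.
west 70.3333° E, east 70.4167° E.

70.3333° E, 70.4167° E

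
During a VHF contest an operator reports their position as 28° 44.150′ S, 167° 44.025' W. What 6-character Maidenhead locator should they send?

AG61dg

Add 180° to longitude and 90° to latitude: 12.2663, 61.2642.
Field: lon ⌊12.2663/20⌋ = 0 → A; lat ⌊61.2642/10⌋ = 6 → G.
Square: lon ⌊12.2663/2⌋ = 6; lat ⌊1.2642/1⌋ = 1.
Subsquare: lon ⌊0.2663/0.0833333⌋ = 3 → d; lat ⌊0.2642/0.0416667⌋ = 6 → g.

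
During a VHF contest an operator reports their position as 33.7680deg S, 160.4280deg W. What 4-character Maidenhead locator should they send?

Offset from 180°W / 90°S: lon 19.57°, lat 56.23°.
Field: lon ⌊19.57/20⌋ = 0 → A; lat ⌊56.23/10⌋ = 5 → F.
Square: lon ⌊19.57/2⌋ = 9; lat ⌊6.23/1⌋ = 6.

AF96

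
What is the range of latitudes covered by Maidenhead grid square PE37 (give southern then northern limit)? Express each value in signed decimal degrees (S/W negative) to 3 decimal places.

-43.000, -42.000

Field P=15, E=4: +15·20° lon, +4·10° lat → SW at lon 120°, lat -50°.
Square 3, 7: +3·2° lon, +7·1° lat → SW at lon 126°, lat -43°.
Cell spans 2° lon × 1° lat.
south -43.000, north -42.000.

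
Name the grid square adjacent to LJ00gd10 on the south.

LJ00gc19

Latitude extended square 0; −1 → -1, wraps to 9, carry into subsquare.
Latitude subsquare d = 3; −1 → 2 = c.
The longitude characters are unchanged.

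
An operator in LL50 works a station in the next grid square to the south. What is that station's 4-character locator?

LK59

Latitude square 0; −1 → -1, wraps to 9, carry into field.
Latitude field L = 11; −1 → 10 = K.
The longitude characters are unchanged.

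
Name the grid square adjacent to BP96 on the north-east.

CP07

Longitude square 9; +1 → 10, wraps to 0, carry into field.
Longitude field B = 1; +1 → 2 = C.
Latitude square 6; +1 → 7.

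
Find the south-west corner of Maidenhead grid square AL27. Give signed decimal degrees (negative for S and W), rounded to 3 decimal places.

27.000, -176.000

Field A=0, L=11: +0·20° lon, +11·10° lat → SW at lon -180°, lat 20°.
Square 2, 7: +2·2° lon, +7·1° lat → SW at lon -176°, lat 27°.
latitude 27.000, longitude -176.000.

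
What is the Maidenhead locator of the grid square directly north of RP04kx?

Latitude subsquare x = 23; +1 → 24, wraps to 0 = a, carry into square.
Latitude square 4; +1 → 5.
The longitude characters are unchanged.

RP05ka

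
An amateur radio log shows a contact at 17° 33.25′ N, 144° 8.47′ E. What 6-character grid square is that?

Add 180° to longitude and 90° to latitude: 324.1412, 107.5542.
Field: 324.1412/20 → 16 → Q, 107.5542/10 → 10 → K; chars QK.
Square: 4.1412/2 → 2, 7.5542/1 → 7; chars 27.
Subsquare: 0.1412/0.0833333 → 1 → b, 0.5542/0.0416667 → 13 → n; chars bn.

QK27bn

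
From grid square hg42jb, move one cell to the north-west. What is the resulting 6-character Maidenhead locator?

HG42ic

Longitude subsquare j = 9; −1 → 8 = i.
Latitude subsquare b = 1; +1 → 2 = c.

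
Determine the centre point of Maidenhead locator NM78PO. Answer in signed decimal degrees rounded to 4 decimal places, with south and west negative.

Field N=13, M=12: +13·20° lon, +12·10° lat → SW at lon 80°, lat 30°.
Square 7, 8: +7·2° lon, +8·1° lat → SW at lon 94°, lat 38°.
Subsquare p=15, o=14: +15·0.0833333° lon, +14·0.0416667° lat → SW at lon 95.25°, lat 38.5833°.
Cell spans 0.0833333° lon × 0.0416667° lat. Centre is SW corner plus half of each.
latitude 38.6042, longitude 95.2917.

38.6042, 95.2917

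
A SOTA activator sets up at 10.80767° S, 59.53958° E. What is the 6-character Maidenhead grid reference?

Offset from 180°W / 90°S: lon 239.5396°, lat 79.1923°.
Field (20°×10°, letters A–R): 239.5396/20 → 11 → L, 79.1923/10 → 7 → H; chars LH.
Square (2°×1°, digits 0–9): 19.5396/2 → 9, 9.1923/1 → 9; chars 99.
Subsquare (5′×2.5′, letters a–x): 1.5396/0.0833333 → 18 → s, 0.1923/0.0416667 → 4 → e; chars se.

LH99se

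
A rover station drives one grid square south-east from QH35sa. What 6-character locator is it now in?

QH34tx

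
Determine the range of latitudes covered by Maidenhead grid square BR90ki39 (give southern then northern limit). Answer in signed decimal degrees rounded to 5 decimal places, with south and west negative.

80.37083, 80.37500

Field B=1, R=17: +1·20° lon, +17·10° lat → SW at lon -160°, lat 80°.
Square 9, 0: +9·2° lon, +0·1° lat → SW at lon -142°, lat 80°.
Subsquare k=10, i=8: +10·0.0833333° lon, +8·0.0416667° lat → SW at lon -141.167°, lat 80.3333°.
Extended square 3, 9: +3·0.00833333° lon, +9·0.00416667° lat → SW at lon -141.142°, lat 80.3708°.
Cell spans 0.00833333° lon × 0.00416667° lat.
south 80.37083, north 80.37500.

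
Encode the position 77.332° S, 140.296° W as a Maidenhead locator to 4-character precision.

BB92

Shift to the Maidenhead origin (180°W, 90°S): lon 39.70, lat 12.67.
Field: 39.70/20 → 1 → B, 12.67/10 → 1 → B; chars BB.
Square: 19.70/2 → 9, 2.67/1 → 2; chars 92.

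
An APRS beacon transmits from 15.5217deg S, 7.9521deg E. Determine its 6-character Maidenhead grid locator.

Add 180° to longitude and 90° to latitude: 187.9521, 74.4783.
Field (20°×10°, letters A–R): 187.9521/20 → 9 → J, 74.4783/10 → 7 → H; chars JH.
Square (2°×1°, digits 0–9): 7.9521/2 → 3, 4.4783/1 → 4; chars 34.
Subsquare (5′×2.5′, letters a–x): 1.9521/0.0833333 → 23 → x, 0.4783/0.0416667 → 11 → l; chars xl.

JH34xl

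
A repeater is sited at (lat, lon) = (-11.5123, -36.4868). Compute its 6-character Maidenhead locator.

HH18sl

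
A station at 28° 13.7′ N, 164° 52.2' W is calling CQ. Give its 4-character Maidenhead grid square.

AL78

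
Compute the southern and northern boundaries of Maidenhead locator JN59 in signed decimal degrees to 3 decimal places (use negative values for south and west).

49.000, 50.000

Field J=9, N=13: +9·20° lon, +13·10° lat → SW at lon 0°, lat 40°.
Square 5, 9: +5·2° lon, +9·1° lat → SW at lon 10°, lat 49°.
Cell spans 2° lon × 1° lat.
south 49.000, north 50.000.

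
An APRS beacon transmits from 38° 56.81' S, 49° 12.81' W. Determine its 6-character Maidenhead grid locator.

GF51jb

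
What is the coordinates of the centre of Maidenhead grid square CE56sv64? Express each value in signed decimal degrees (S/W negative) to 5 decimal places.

-43.10625, -128.44583

Field C=2, E=4: +2·20° lon, +4·10° lat → SW at lon -140°, lat -50°.
Square 5, 6: +5·2° lon, +6·1° lat → SW at lon -130°, lat -44°.
Subsquare s=18, v=21: +18·0.0833333° lon, +21·0.0416667° lat → SW at lon -128.5°, lat -43.125°.
Extended square 6, 4: +6·0.00833333° lon, +4·0.00416667° lat → SW at lon -128.45°, lat -43.1083°.
Cell spans 0.00833333° lon × 0.00416667° lat. Centre is SW corner plus half of each.
latitude -43.10625, longitude -128.44583.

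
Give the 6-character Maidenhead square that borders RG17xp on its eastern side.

RG27ap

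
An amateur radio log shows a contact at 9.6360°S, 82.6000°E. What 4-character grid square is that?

Shift to the Maidenhead origin (180°W, 90°S): lon 262.60, lat 80.36.
Field (20°×10°, letters A–R): 262.60/20 → 13 → N, 80.36/10 → 8 → I; chars NI.
Square (2°×1°, digits 0–9): 2.60/2 → 1, 0.36/1 → 0; chars 10.

NI10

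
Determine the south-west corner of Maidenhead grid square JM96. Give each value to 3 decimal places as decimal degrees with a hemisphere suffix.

36.000° N, 18.000° E

Field J=9, M=12: +9·20° lon, +12·10° lat → SW at lon 0°, lat 30°.
Square 9, 6: +9·2° lon, +6·1° lat → SW at lon 18°, lat 36°.
latitude 36.000° N, longitude 18.000° E.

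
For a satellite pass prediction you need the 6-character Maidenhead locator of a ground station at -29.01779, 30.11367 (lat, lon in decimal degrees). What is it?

Add 180° to longitude and 90° to latitude: 210.1137, 60.9822.
Field (20°×10°, letters A–R): 210.1137/20 → 10 → K, 60.9822/10 → 6 → G; chars KG.
Square (2°×1°, digits 0–9): 10.1137/2 → 5, 0.9822/1 → 0; chars 50.
Subsquare (5′×2.5′, letters a–x): 0.1137/0.0833333 → 1 → b, 0.9822/0.0416667 → 23 → x; chars bx.

KG50bx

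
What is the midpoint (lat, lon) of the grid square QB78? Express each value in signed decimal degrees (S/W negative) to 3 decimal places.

Field Q=16, B=1: +16·20° lon, +1·10° lat → SW at lon 140°, lat -80°.
Square 7, 8: +7·2° lon, +8·1° lat → SW at lon 154°, lat -72°.
Cell spans 2° lon × 1° lat. Centre is SW corner plus half of each.
latitude -71.500, longitude 155.000.

-71.500, 155.000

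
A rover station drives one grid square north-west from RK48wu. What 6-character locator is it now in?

RK48vv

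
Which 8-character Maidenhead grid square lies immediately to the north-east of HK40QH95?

HK40rh06

Longitude extended square 9; +1 → 10, wraps to 0, carry into subsquare.
Longitude subsquare q = 16; +1 → 17 = r.
Latitude extended square 5; +1 → 6.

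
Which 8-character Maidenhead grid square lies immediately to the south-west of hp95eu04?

HP95du93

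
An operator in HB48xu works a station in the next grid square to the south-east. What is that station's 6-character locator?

HB58at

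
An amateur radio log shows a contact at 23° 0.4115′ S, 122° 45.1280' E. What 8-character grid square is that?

PG16jx08

Offset from 180°W / 90°S: lon 302.75213°, lat 66.99314°.
Field: lon ⌊302.75213/20⌋ = 15 → P; lat ⌊66.99314/10⌋ = 6 → G.
Square: lon ⌊2.75213/2⌋ = 1; lat ⌊6.99314/1⌋ = 6.
Subsquare: lon ⌊0.75213/0.0833333⌋ = 9 → j; lat ⌊0.99314/0.0416667⌋ = 23 → x.
Extended square: lon ⌊0.00213/0.00833333⌋ = 0; lat ⌊0.03481/0.00416667⌋ = 8.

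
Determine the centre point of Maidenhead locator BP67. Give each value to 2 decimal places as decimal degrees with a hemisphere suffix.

Field B=1, P=15: +1·20° lon, +15·10° lat → SW at lon -160°, lat 60°.
Square 6, 7: +6·2° lon, +7·1° lat → SW at lon -148°, lat 67°.
Cell spans 2° lon × 1° lat. Centre is SW corner plus half of each.
latitude 67.50° N, longitude 147.00° W.

67.50° N, 147.00° W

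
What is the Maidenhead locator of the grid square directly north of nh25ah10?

NH25ah11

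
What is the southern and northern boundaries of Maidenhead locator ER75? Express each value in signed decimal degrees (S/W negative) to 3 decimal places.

85.000, 86.000

Field E=4, R=17: +4·20° lon, +17·10° lat → SW at lon -100°, lat 80°.
Square 7, 5: +7·2° lon, +5·1° lat → SW at lon -86°, lat 85°.
Cell spans 2° lon × 1° lat.
south 85.000, north 86.000.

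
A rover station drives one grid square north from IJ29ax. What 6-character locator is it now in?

Latitude subsquare x = 23; +1 → 24, wraps to 0 = a, carry into square.
Latitude square 9; +1 → 10, wraps to 0, carry into field.
Latitude field J = 9; +1 → 10 = K.
The longitude characters are unchanged.

IK20aa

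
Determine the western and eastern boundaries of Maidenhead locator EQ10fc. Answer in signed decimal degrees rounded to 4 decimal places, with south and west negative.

Field E=4, Q=16: +4·20° lon, +16·10° lat → SW at lon -100°, lat 70°.
Square 1, 0: +1·2° lon, +0·1° lat → SW at lon -98°, lat 70°.
Subsquare f=5, c=2: +5·0.0833333° lon, +2·0.0416667° lat → SW at lon -97.5833°, lat 70.0833°.
Cell spans 0.0833333° lon × 0.0416667° lat.
west -97.5833, east -97.5000.

-97.5833, -97.5000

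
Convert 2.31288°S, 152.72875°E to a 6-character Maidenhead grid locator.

Add 180° to longitude and 90° to latitude: 332.7287, 87.6871.
Field (20°×10°, letters A–R): 332.7287/20 → 16 → Q, 87.6871/10 → 8 → I; chars QI.
Square (2°×1°, digits 0–9): 12.7287/2 → 6, 7.6871/1 → 7; chars 67.
Subsquare (5′×2.5′, letters a–x): 0.7287/0.0833333 → 8 → i, 0.6871/0.0416667 → 16 → q; chars iq.

QI67iq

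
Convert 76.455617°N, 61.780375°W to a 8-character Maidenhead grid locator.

FQ96ck69

Shift to the Maidenhead origin (180°W, 90°S): lon 118.21963, lat 166.45562.
Field (20°×10°, letters A–R): lon ⌊118.21963/20⌋ = 5 → F; lat ⌊166.45562/10⌋ = 16 → Q.
Square (2°×1°, digits 0–9): lon ⌊18.21963/2⌋ = 9; lat ⌊6.45562/1⌋ = 6.
Subsquare (5′×2.5′, letters a–x): lon ⌊0.21963/0.0833333⌋ = 2 → c; lat ⌊0.45562/0.0416667⌋ = 10 → k.
Extended square (30″×15″, digits 0–9): lon ⌊0.05296/0.00833333⌋ = 6; lat ⌊0.03895/0.00416667⌋ = 9.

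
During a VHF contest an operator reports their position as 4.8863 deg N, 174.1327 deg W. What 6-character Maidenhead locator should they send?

AJ24wv

Shift to the Maidenhead origin (180°W, 90°S): lon 5.8673, lat 94.8863.
Field: lon ⌊5.8673/20⌋ = 0 → A; lat ⌊94.8863/10⌋ = 9 → J.
Square: lon ⌊5.8673/2⌋ = 2; lat ⌊4.8863/1⌋ = 4.
Subsquare: lon ⌊1.8673/0.0833333⌋ = 22 → w; lat ⌊0.8863/0.0416667⌋ = 21 → v.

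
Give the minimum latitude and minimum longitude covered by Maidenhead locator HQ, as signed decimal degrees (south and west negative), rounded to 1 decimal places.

70.0, -40.0

Field H=7, Q=16: +7·20° lon, +16·10° lat → SW at lon -40°, lat 70°.
latitude 70.0, longitude -40.0.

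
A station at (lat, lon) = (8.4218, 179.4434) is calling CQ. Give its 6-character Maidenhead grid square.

Add 180° to longitude and 90° to latitude: 359.4434, 98.4218.
Field (20°×10°, letters A–R): lon ⌊359.4434/20⌋ = 17 → R; lat ⌊98.4218/10⌋ = 9 → J.
Square (2°×1°, digits 0–9): lon ⌊19.4434/2⌋ = 9; lat ⌊8.4218/1⌋ = 8.
Subsquare (5′×2.5′, letters a–x): lon ⌊1.4434/0.0833333⌋ = 17 → r; lat ⌊0.4218/0.0416667⌋ = 10 → k.

RJ98rk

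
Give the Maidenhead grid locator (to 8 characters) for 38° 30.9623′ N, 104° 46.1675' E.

OM28jm23

Offset from 180°W / 90°S: lon 284.76946°, lat 128.51604°.
Field: 284.76946/20 → 14 → O, 128.51604/10 → 12 → M; chars OM.
Square: 4.76946/2 → 2, 8.51604/1 → 8; chars 28.
Subsquare: 0.76946/0.0833333 → 9 → j, 0.51604/0.0416667 → 12 → m; chars jm.
Extended square: 0.01946/0.00833333 → 2, 0.01604/0.00416667 → 3; chars 23.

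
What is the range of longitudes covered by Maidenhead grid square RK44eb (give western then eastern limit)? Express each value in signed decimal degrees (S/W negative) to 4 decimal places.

Field R=17, K=10: +17·20° lon, +10·10° lat → SW at lon 160°, lat 10°.
Square 4, 4: +4·2° lon, +4·1° lat → SW at lon 168°, lat 14°.
Subsquare e=4, b=1: +4·0.0833333° lon, +1·0.0416667° lat → SW at lon 168.333°, lat 14.0417°.
Cell spans 0.0833333° lon × 0.0416667° lat.
west 168.3333, east 168.4167.

168.3333, 168.4167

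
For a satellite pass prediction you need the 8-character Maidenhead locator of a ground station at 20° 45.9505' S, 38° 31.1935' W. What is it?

HG09rf76

Shift to the Maidenhead origin (180°W, 90°S): lon 141.48011, lat 69.23416.
Field: 141.48011/20 → 7 → H, 69.23416/10 → 6 → G; chars HG.
Square: 1.48011/2 → 0, 9.23416/1 → 9; chars 09.
Subsquare: 1.48011/0.0833333 → 17 → r, 0.23416/0.0416667 → 5 → f; chars rf.
Extended square: 0.06344/0.00833333 → 7, 0.02583/0.00416667 → 6; chars 76.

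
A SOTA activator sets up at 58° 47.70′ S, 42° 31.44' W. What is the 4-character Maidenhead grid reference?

GD81

Offset from 180°W / 90°S: lon 137.48°, lat 31.20°.
Field (20°×10°, letters A–R): lon ⌊137.48/20⌋ = 6 → G; lat ⌊31.20/10⌋ = 3 → D.
Square (2°×1°, digits 0–9): lon ⌊17.48/2⌋ = 8; lat ⌊1.20/1⌋ = 1.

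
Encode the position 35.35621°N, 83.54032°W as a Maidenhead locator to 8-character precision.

EM85fi55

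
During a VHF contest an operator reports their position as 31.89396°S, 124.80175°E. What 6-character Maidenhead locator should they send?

Shift to the Maidenhead origin (180°W, 90°S): lon 304.8017, lat 58.1060.
Field (20°×10°, letters A–R): lon ⌊304.8017/20⌋ = 15 → P; lat ⌊58.1060/10⌋ = 5 → F.
Square (2°×1°, digits 0–9): lon ⌊4.8017/2⌋ = 2; lat ⌊8.1060/1⌋ = 8.
Subsquare (5′×2.5′, letters a–x): lon ⌊0.8017/0.0833333⌋ = 9 → j; lat ⌊0.1060/0.0416667⌋ = 2 → c.

PF28jc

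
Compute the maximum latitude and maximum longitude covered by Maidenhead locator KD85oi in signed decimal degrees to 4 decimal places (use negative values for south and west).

-54.6250, 37.2500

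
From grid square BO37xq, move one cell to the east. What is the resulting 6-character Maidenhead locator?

Longitude subsquare x = 23; +1 → 24, wraps to 0 = a, carry into square.
Longitude square 3; +1 → 4.
The latitude characters are unchanged.

BO47aq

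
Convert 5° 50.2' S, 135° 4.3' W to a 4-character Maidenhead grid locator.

CI24

Add 180° to longitude and 90° to latitude: 44.93, 84.16.
Field: lon ⌊44.93/20⌋ = 2 → C; lat ⌊84.16/10⌋ = 8 → I.
Square: lon ⌊4.93/2⌋ = 2; lat ⌊4.16/1⌋ = 4.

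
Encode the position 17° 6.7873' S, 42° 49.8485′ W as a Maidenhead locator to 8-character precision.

Add 180° to longitude and 90° to latitude: 137.16919, 72.88688.
Field: lon ⌊137.16919/20⌋ = 6 → G; lat ⌊72.88688/10⌋ = 7 → H.
Square: lon ⌊17.16919/2⌋ = 8; lat ⌊2.88688/1⌋ = 2.
Subsquare: lon ⌊1.16919/0.0833333⌋ = 14 → o; lat ⌊0.88688/0.0416667⌋ = 21 → v.
Extended square: lon ⌊0.00253/0.00833333⌋ = 0; lat ⌊0.01188/0.00416667⌋ = 2.

GH82ov02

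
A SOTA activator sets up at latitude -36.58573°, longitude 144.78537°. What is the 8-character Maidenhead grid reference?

Add 180° to longitude and 90° to latitude: 324.78537, 53.41427.
Field (20°×10°, letters A–R): lon ⌊324.78537/20⌋ = 16 → Q; lat ⌊53.41427/10⌋ = 5 → F.
Square (2°×1°, digits 0–9): lon ⌊4.78537/2⌋ = 2; lat ⌊3.41427/1⌋ = 3.
Subsquare (5′×2.5′, letters a–x): lon ⌊0.78537/0.0833333⌋ = 9 → j; lat ⌊0.41427/0.0416667⌋ = 9 → j.
Extended square (30″×15″, digits 0–9): lon ⌊0.03537/0.00833333⌋ = 4; lat ⌊0.03927/0.00416667⌋ = 9.

QF23jj49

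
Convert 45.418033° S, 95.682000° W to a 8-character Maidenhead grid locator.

EE24dn89

Shift to the Maidenhead origin (180°W, 90°S): lon 84.31800, lat 44.58197.
Field: 84.31800/20 → 4 → E, 44.58197/10 → 4 → E; chars EE.
Square: 4.31800/2 → 2, 4.58197/1 → 4; chars 24.
Subsquare: 0.31800/0.0833333 → 3 → d, 0.58197/0.0416667 → 13 → n; chars dn.
Extended square: 0.06800/0.00833333 → 8, 0.04030/0.00416667 → 9; chars 89.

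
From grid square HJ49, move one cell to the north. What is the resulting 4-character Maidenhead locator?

HK40

Latitude square 9; +1 → 10, wraps to 0, carry into field.
Latitude field J = 9; +1 → 10 = K.
The longitude characters are unchanged.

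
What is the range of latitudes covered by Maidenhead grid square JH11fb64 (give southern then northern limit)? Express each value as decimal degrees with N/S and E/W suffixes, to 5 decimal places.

Field J=9, H=7: +9·20° lon, +7·10° lat → SW at lon 0°, lat -20°.
Square 1, 1: +1·2° lon, +1·1° lat → SW at lon 2°, lat -19°.
Subsquare f=5, b=1: +5·0.0833333° lon, +1·0.0416667° lat → SW at lon 2.41667°, lat -18.9583°.
Extended square 6, 4: +6·0.00833333° lon, +4·0.00416667° lat → SW at lon 2.46667°, lat -18.9417°.
Cell spans 0.00833333° lon × 0.00416667° lat.
south 18.94167° S, north 18.93750° S.

18.94167° S, 18.93750° S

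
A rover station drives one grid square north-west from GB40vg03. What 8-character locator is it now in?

GB40ug94

Longitude extended square 0; −1 → -1, wraps to 9, carry into subsquare.
Longitude subsquare v = 21; −1 → 20 = u.
Latitude extended square 3; +1 → 4.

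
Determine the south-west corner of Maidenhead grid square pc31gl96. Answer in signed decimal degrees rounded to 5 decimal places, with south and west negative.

Field P=15, C=2: +15·20° lon, +2·10° lat → SW at lon 120°, lat -70°.
Square 3, 1: +3·2° lon, +1·1° lat → SW at lon 126°, lat -69°.
Subsquare g=6, l=11: +6·0.0833333° lon, +11·0.0416667° lat → SW at lon 126.5°, lat -68.5417°.
Extended square 9, 6: +9·0.00833333° lon, +6·0.00416667° lat → SW at lon 126.575°, lat -68.5167°.
latitude -68.51667, longitude 126.57500.

-68.51667, 126.57500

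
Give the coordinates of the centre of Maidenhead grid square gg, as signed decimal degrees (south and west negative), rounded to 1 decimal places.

-25.0, -50.0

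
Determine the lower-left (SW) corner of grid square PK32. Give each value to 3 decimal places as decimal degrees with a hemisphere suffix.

Field P=15, K=10: +15·20° lon, +10·10° lat → SW at lon 120°, lat 10°.
Square 3, 2: +3·2° lon, +2·1° lat → SW at lon 126°, lat 12°.
latitude 12.000° N, longitude 126.000° E.

12.000° N, 126.000° E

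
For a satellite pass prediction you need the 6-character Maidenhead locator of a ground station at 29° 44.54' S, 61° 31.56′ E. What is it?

Add 180° to longitude and 90° to latitude: 241.5260, 60.2577.
Field (20°×10°, letters A–R): lon ⌊241.5260/20⌋ = 12 → M; lat ⌊60.2577/10⌋ = 6 → G.
Square (2°×1°, digits 0–9): lon ⌊1.5260/2⌋ = 0; lat ⌊0.2577/1⌋ = 0.
Subsquare (5′×2.5′, letters a–x): lon ⌊1.5260/0.0833333⌋ = 18 → s; lat ⌊0.2577/0.0416667⌋ = 6 → g.

MG00sg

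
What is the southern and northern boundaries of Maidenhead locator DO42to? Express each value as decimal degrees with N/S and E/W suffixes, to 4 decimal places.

52.5833° N, 52.6250° N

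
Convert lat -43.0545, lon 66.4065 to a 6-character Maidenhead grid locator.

ME36ew

Add 180° to longitude and 90° to latitude: 246.4065, 46.9455.
Field (20°×10°, letters A–R): 246.4065/20 → 12 → M, 46.9455/10 → 4 → E; chars ME.
Square (2°×1°, digits 0–9): 6.4065/2 → 3, 6.9455/1 → 6; chars 36.
Subsquare (5′×2.5′, letters a–x): 0.4065/0.0833333 → 4 → e, 0.9455/0.0416667 → 22 → w; chars ew.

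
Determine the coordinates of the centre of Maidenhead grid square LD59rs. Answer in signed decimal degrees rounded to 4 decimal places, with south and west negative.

-50.2292, 51.4583

Field L=11, D=3: +11·20° lon, +3·10° lat → SW at lon 40°, lat -60°.
Square 5, 9: +5·2° lon, +9·1° lat → SW at lon 50°, lat -51°.
Subsquare r=17, s=18: +17·0.0833333° lon, +18·0.0416667° lat → SW at lon 51.4167°, lat -50.25°.
Cell spans 0.0833333° lon × 0.0416667° lat. Centre is SW corner plus half of each.
latitude -50.2292, longitude 51.4583.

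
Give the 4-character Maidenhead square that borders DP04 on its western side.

Longitude square 0; −1 → -1, wraps to 9, carry into field.
Longitude field D = 3; −1 → 2 = C.
The latitude characters are unchanged.

CP94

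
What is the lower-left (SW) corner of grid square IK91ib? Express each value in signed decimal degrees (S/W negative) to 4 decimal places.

Field I=8, K=10: +8·20° lon, +10·10° lat → SW at lon -20°, lat 10°.
Square 9, 1: +9·2° lon, +1·1° lat → SW at lon -2°, lat 11°.
Subsquare i=8, b=1: +8·0.0833333° lon, +1·0.0416667° lat → SW at lon -1.33333°, lat 11.0417°.
latitude 11.0417, longitude -1.3333.

11.0417, -1.3333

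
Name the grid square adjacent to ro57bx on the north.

Latitude subsquare x = 23; +1 → 24, wraps to 0 = a, carry into square.
Latitude square 7; +1 → 8.
The longitude characters are unchanged.

RO58ba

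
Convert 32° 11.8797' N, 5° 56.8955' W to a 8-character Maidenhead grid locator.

IM72ae67

Shift to the Maidenhead origin (180°W, 90°S): lon 174.05174, lat 122.19799.
Field: lon ⌊174.05174/20⌋ = 8 → I; lat ⌊122.19799/10⌋ = 12 → M.
Square: lon ⌊14.05174/2⌋ = 7; lat ⌊2.19799/1⌋ = 2.
Subsquare: lon ⌊0.05174/0.0833333⌋ = 0 → a; lat ⌊0.19799/0.0416667⌋ = 4 → e.
Extended square: lon ⌊0.05174/0.00833333⌋ = 6; lat ⌊0.03133/0.00416667⌋ = 7.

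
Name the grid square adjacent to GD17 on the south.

Latitude square 7; −1 → 6.
The longitude characters are unchanged.

GD16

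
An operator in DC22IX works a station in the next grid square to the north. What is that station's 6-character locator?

DC23ia

Latitude subsquare x = 23; +1 → 24, wraps to 0 = a, carry into square.
Latitude square 2; +1 → 3.
The longitude characters are unchanged.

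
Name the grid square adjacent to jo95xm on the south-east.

KO05al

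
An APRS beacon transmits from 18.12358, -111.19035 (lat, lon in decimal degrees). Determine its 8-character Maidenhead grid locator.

Add 180° to longitude and 90° to latitude: 68.80965, 108.12358.
Field: lon ⌊68.80965/20⌋ = 3 → D; lat ⌊108.12358/10⌋ = 10 → K.
Square: lon ⌊8.80965/2⌋ = 4; lat ⌊8.12358/1⌋ = 8.
Subsquare: lon ⌊0.80965/0.0833333⌋ = 9 → j; lat ⌊0.12358/0.0416667⌋ = 2 → c.
Extended square: lon ⌊0.05965/0.00833333⌋ = 7; lat ⌊0.04025/0.00416667⌋ = 9.

DK48jc79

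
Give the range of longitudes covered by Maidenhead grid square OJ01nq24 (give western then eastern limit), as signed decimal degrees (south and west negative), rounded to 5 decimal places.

101.10000, 101.10833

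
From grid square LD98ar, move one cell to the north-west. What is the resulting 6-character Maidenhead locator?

Longitude subsquare a = 0; −1 → -1, wraps to 23 = x, carry into square.
Longitude square 9; −1 → 8.
Latitude subsquare r = 17; +1 → 18 = s.

LD88xs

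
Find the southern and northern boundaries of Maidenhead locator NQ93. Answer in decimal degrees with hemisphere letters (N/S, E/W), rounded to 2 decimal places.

73.00° N, 74.00° N

Field N=13, Q=16: +13·20° lon, +16·10° lat → SW at lon 80°, lat 70°.
Square 9, 3: +9·2° lon, +3·1° lat → SW at lon 98°, lat 73°.
Cell spans 2° lon × 1° lat.
south 73.00° N, north 74.00° N.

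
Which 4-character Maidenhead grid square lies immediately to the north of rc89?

Latitude square 9; +1 → 10, wraps to 0, carry into field.
Latitude field C = 2; +1 → 3 = D.
The longitude characters are unchanged.

RD80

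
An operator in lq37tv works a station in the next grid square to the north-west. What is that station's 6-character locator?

Longitude subsquare t = 19; −1 → 18 = s.
Latitude subsquare v = 21; +1 → 22 = w.

LQ37sw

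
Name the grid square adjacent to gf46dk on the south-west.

GF46cj

Longitude subsquare d = 3; −1 → 2 = c.
Latitude subsquare k = 10; −1 → 9 = j.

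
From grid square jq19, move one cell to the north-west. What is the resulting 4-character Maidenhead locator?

JR00

Longitude square 1; −1 → 0.
Latitude square 9; +1 → 10, wraps to 0, carry into field.
Latitude field Q = 16; +1 → 17 = R.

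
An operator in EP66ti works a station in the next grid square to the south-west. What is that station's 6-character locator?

EP66sh

Longitude subsquare t = 19; −1 → 18 = s.
Latitude subsquare i = 8; −1 → 7 = h.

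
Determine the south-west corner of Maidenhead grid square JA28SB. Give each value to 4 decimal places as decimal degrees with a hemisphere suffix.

Field J=9, A=0: +9·20° lon, +0·10° lat → SW at lon 0°, lat -90°.
Square 2, 8: +2·2° lon, +8·1° lat → SW at lon 4°, lat -82°.
Subsquare s=18, b=1: +18·0.0833333° lon, +1·0.0416667° lat → SW at lon 5.5°, lat -81.9583°.
latitude 81.9583° S, longitude 5.5000° E.

81.9583° S, 5.5000° E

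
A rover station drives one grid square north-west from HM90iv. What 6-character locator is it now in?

HM90hw

Longitude subsquare i = 8; −1 → 7 = h.
Latitude subsquare v = 21; +1 → 22 = w.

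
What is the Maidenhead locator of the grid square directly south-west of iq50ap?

Longitude subsquare a = 0; −1 → -1, wraps to 23 = x, carry into square.
Longitude square 5; −1 → 4.
Latitude subsquare p = 15; −1 → 14 = o.

IQ40xo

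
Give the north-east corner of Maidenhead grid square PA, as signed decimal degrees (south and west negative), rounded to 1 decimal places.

-80.0, 140.0

Field P=15, A=0: +15·20° lon, +0·10° lat → SW at lon 120°, lat -90°.
Cell spans 20° lon × 10° lat. NE corner is SW corner plus one full cell.
latitude -80.0, longitude 140.0.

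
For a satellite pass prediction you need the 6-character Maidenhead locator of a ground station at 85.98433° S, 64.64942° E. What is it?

MA24ha

Offset from 180°W / 90°S: lon 244.6494°, lat 4.0157°.
Field: lon ⌊244.6494/20⌋ = 12 → M; lat ⌊4.0157/10⌋ = 0 → A.
Square: lon ⌊4.6494/2⌋ = 2; lat ⌊4.0157/1⌋ = 4.
Subsquare: lon ⌊0.6494/0.0833333⌋ = 7 → h; lat ⌊0.0157/0.0416667⌋ = 0 → a.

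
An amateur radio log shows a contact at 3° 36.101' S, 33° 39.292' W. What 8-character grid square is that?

HI36ej15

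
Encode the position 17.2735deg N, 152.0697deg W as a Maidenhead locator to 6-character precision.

Add 180° to longitude and 90° to latitude: 27.9303, 107.2735.
Field (20°×10°, letters A–R): 27.9303/20 → 1 → B, 107.2735/10 → 10 → K; chars BK.
Square (2°×1°, digits 0–9): 7.9303/2 → 3, 7.2735/1 → 7; chars 37.
Subsquare (5′×2.5′, letters a–x): 1.9303/0.0833333 → 23 → x, 0.2735/0.0416667 → 6 → g; chars xg.

BK37xg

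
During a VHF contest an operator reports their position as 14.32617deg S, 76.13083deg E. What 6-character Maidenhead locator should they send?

Add 180° to longitude and 90° to latitude: 256.1308, 75.6738.
Field (20°×10°, letters A–R): 256.1308/20 → 12 → M, 75.6738/10 → 7 → H; chars MH.
Square (2°×1°, digits 0–9): 16.1308/2 → 8, 5.6738/1 → 5; chars 85.
Subsquare (5′×2.5′, letters a–x): 0.1308/0.0833333 → 1 → b, 0.6738/0.0416667 → 16 → q; chars bq.

MH85bq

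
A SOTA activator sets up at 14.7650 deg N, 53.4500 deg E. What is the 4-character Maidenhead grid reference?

LK64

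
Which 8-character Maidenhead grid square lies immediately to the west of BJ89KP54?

Longitude extended square 5; −1 → 4.
The latitude characters are unchanged.

BJ89kp44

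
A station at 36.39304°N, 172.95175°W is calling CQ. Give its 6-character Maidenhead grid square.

Add 180° to longitude and 90° to latitude: 7.0482, 126.3930.
Field: 7.0482/20 → 0 → A, 126.3930/10 → 12 → M; chars AM.
Square: 7.0482/2 → 3, 6.3930/1 → 6; chars 36.
Subsquare: 1.0482/0.0833333 → 12 → m, 0.3930/0.0416667 → 9 → j; chars mj.

AM36mj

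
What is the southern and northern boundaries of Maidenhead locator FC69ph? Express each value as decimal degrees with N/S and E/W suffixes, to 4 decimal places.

60.7083° S, 60.6667° S

Field F=5, C=2: +5·20° lon, +2·10° lat → SW at lon -80°, lat -70°.
Square 6, 9: +6·2° lon, +9·1° lat → SW at lon -68°, lat -61°.
Subsquare p=15, h=7: +15·0.0833333° lon, +7·0.0416667° lat → SW at lon -66.75°, lat -60.7083°.
Cell spans 0.0833333° lon × 0.0416667° lat.
south 60.7083° S, north 60.6667° S.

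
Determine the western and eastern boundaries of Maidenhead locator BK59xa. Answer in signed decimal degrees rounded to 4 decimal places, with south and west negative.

Field B=1, K=10: +1·20° lon, +10·10° lat → SW at lon -160°, lat 10°.
Square 5, 9: +5·2° lon, +9·1° lat → SW at lon -150°, lat 19°.
Subsquare x=23, a=0: +23·0.0833333° lon, +0·0.0416667° lat → SW at lon -148.083°, lat 19°.
Cell spans 0.0833333° lon × 0.0416667° lat.
west -148.0833, east -148.0000.

-148.0833, -148.0000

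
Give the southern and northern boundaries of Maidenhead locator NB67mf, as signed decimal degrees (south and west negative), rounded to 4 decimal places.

Field N=13, B=1: +13·20° lon, +1·10° lat → SW at lon 80°, lat -80°.
Square 6, 7: +6·2° lon, +7·1° lat → SW at lon 92°, lat -73°.
Subsquare m=12, f=5: +12·0.0833333° lon, +5·0.0416667° lat → SW at lon 93°, lat -72.7917°.
Cell spans 0.0833333° lon × 0.0416667° lat.
south -72.7917, north -72.7500.

-72.7917, -72.7500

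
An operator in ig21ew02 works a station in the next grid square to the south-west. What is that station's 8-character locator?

Longitude extended square 0; −1 → -1, wraps to 9, carry into subsquare.
Longitude subsquare e = 4; −1 → 3 = d.
Latitude extended square 2; −1 → 1.

IG21dw91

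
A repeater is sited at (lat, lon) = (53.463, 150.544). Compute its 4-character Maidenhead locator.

Add 180° to longitude and 90° to latitude: 330.54, 143.46.
Field: 330.54/20 → 16 → Q, 143.46/10 → 14 → O; chars QO.
Square: 10.54/2 → 5, 3.46/1 → 3; chars 53.

QO53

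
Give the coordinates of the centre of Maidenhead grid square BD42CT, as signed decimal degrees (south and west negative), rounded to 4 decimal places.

Field B=1, D=3: +1·20° lon, +3·10° lat → SW at lon -160°, lat -60°.
Square 4, 2: +4·2° lon, +2·1° lat → SW at lon -152°, lat -58°.
Subsquare c=2, t=19: +2·0.0833333° lon, +19·0.0416667° lat → SW at lon -151.833°, lat -57.2083°.
Cell spans 0.0833333° lon × 0.0416667° lat. Centre is SW corner plus half of each.
latitude -57.1875, longitude -151.7917.

-57.1875, -151.7917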